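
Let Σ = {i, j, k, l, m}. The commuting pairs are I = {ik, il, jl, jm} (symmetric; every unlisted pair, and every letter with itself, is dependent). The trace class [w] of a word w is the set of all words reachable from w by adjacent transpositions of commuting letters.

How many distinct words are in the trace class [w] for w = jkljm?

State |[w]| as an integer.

3

#0=j has no predecessor
#1=k depends on [0:j]
#2=l depends on [1:k]
#3=j depends on [1:k]
#4=m depends on [2:l]
sources: [0:j]
N(rest) = Σ N(rest − s) over sources s of rest; N(one piece) = 1:
  size 1 → [3]=1  [4]=1
  size 2 → [2,4]=1  [3,4]=2
  size 3 → [2,3,4]=3
  first=0(j) contributes 3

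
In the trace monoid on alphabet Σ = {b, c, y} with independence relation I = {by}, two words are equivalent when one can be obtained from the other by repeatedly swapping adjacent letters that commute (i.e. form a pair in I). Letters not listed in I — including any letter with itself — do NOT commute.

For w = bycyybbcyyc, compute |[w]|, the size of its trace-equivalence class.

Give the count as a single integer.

12

#0=b has no predecessor
#1=y has no predecessor
#2=c depends on [0:b, 1:y]
#3=y depends on [2:c]
#4=y depends on [3:y]
#5=b depends on [2:c]
#6=b depends on [5:b]
#7=c depends on [4:y, 6:b]
#8=y depends on [7:c]
#9=y depends on [8:y]
#10=c depends on [9:y]
sources: [0:b, 1:y]
N(rest) = Σ N(rest − s) over sources s of rest; N(one piece) = 1:
  size 1 → [10]=1
  size 2 → [9,10]=1
  size 3 → [8,9,10]=1
  size 4 → [7,8,9,10]=1
  size 5 → [4,7,8,9,10]=1  [6,7,8,9,10]=1
  size 6 → [3,4,7,8,9,10]=1  [4,6,7,8,9,10]=2  [5,6,7,8,9,10]=1
  size 7 → [3,4,6,7,8,9,10]=3  [4,5,6,7,8,9,10]=3
  size 8 → [3,4,5,6,7,8,9,10]=6
  size 9 → [2,3,4,5,6,7,8,9,10]=6
  first=0(b) contributes 6
  first=1(y) contributes 6
|[w]| = 12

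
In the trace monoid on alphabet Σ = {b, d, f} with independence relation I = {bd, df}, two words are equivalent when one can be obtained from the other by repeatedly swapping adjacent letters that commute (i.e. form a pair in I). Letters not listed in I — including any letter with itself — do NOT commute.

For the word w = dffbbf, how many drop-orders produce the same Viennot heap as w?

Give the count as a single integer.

6

#0=d has no predecessor
#1=f has no predecessor
#2=f depends on [1:f]
#3=b depends on [2:f]
#4=b depends on [3:b]
#5=f depends on [4:b]
sources: [0:d, 1:f]
N(rest) = Σ N(rest − s) over sources s of rest; N(one piece) = 1:
  size 1 → [0]=1  [5]=1
  size 2 → [0,5]=2  [4,5]=1
  size 3 → [0,4,5]=3  [3,4,5]=1
  size 4 → [0,3,4,5]=4  [2,3,4,5]=1
  first=0(d) contributes 1
  first=1(f) contributes 5
|[w]| = 6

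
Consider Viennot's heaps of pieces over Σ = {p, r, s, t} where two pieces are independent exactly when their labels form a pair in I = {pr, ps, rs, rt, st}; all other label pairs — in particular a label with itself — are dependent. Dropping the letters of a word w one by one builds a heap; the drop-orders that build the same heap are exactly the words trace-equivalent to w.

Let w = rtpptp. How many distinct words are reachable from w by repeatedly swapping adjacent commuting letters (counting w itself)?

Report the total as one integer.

piece 0:r — minimal
piece 1:t — minimal
piece 2:p rests on {1:t}
piece 3:p rests on {2:p}
piece 4:t rests on {3:p}
piece 5:p rests on {4:t}
minimal pieces: {0:r, 1:t}
ways to finish when only these pieces remain (= sum over removing one remaining piece with nothing left below it):
  1 left: {0}→1  {5}→1
  2 left: {0,5}→2  {4,5}→1
  3 left: {0,4,5}→3  {3,4,5}→1
  4 left: {0,3,4,5}→4  {2,3,4,5}→1
  placing 0:r first → 1 extensions
  placing 1:t first → 5 extensions
total linear extensions = 6

6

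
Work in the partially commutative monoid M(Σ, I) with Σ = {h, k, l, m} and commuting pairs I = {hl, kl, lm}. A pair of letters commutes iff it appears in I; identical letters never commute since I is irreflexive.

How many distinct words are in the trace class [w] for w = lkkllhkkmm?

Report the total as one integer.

120

piece 0:l — minimal
piece 1:k — minimal
piece 2:k rests on {1:k}
piece 3:l rests on {0:l}
piece 4:l rests on {3:l}
piece 5:h rests on {2:k}
piece 6:k rests on {5:h}
piece 7:k rests on {6:k}
piece 8:m rests on {7:k}
piece 9:m rests on {8:m}
minimal pieces: {0:l, 1:k}
ways to finish when only these pieces remain (= sum over removing one remaining piece with nothing left below it):
  1 left: {4}→1  {9}→1
  2 left: {3,4}→1  {4,9}→2  {8,9}→1
  3 left: {0,3,4}→1  {3,4,9}→3  {4,8,9}→3  {7,8,9}→1
  4 left: {0,3,4,9}→4  {3,4,8,9}→6  {4,7,8,9}→4  {6,7,8,9}→1
  5 left: {0,3,4,8,9}→10  {3,4,7,8,9}→10  {4,6,7,8,9}→5  {5,6,7,8,9}→1
  6 left: {0,3,4,7,8,9}→20  {2,5,6,7,8,9}→1  {3,4,6,7,8,9}→15  {4,5,6,7,8,9}→6
  7 left: {0,3,4,6,7,8,9}→35  {1,2,5,6,7,8,9}→1  {2,4,5,6,7,8,9}→7  {3,4,5,6,7,8,9}→21
  8 left: {0,3,4,5,6,7,8,9}→56  {1,2,4,5,6,7,8,9}→8  {2,3,4,5,6,7,8,9}→28
  placing 0:l first → 36 extensions
  placing 1:k first → 84 extensions
total linear extensions = 120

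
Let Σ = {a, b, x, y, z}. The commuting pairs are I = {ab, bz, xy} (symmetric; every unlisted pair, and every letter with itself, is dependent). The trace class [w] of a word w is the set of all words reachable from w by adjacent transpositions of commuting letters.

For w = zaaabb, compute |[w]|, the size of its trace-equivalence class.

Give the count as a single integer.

drop 0:z onto floor
drop 1:a onto {0:z}
drop 2:a onto {1:a}
drop 3:a onto {2:a}
drop 4:b onto floor
drop 5:b onto {4:b}
ground layer = {0:z, 4:b}
drop-orders for the pieces not yet dropped (sum over which currently-grounded one goes next):
  1 to go: {3} 1  {5} 1
  2 to go: {2,3} 1  {3,5} 2  {4,5} 1
  3 to go: {1,2,3} 1  {2,3,5} 3  {3,4,5} 3
  4 to go: {0,1,2,3} 1  {1,2,3,5} 4  {2,3,4,5} 6
  if 0:z drops first: 10 orders
  if 4:b drops first: 5 orders
heap linearizations: 15

15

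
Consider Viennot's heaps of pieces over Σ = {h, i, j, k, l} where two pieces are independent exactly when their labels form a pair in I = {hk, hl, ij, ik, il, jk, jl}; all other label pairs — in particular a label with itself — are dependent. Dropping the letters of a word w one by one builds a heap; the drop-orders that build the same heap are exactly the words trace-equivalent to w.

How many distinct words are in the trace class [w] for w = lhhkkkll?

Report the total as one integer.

0(l) covers ∅
1(h) covers ∅
2(h) covers 1:h
3(k) covers 0:l
4(k) covers 3:k
5(k) covers 4:k
6(l) covers 5:k
7(l) covers 6:l
floor of heap: 0:l, 1:h
completions by unplaced set U, small U first (add the entries for U minus each lowest piece of U):
  |U|=1: {2}:1  {7}:1
  |U|=2: {1,2}:1  {2,7}:2  {6,7}:1
  |U|=3: {1,2,7}:3  {2,6,7}:3  {5,6,7}:1
  |U|=4: {1,2,6,7}:6  {2,5,6,7}:4  {4,5,6,7}:1
  |U|=5: {1,2,5,6,7}:10  {2,4,5,6,7}:5  {3,4,5,6,7}:1
  |U|=6: {0,3,4,5,6,7}:1  {1,2,4,5,6,7}:15  {2,3,4,5,6,7}:6
  start at 0(l): 21
  start at 1(h): 7
sum over floor = 28

28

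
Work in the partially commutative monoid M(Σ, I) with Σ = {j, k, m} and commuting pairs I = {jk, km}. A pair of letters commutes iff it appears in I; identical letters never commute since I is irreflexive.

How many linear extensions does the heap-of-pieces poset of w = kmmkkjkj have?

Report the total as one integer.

#0=k has no predecessor
#1=m has no predecessor
#2=m depends on [1:m]
#3=k depends on [0:k]
#4=k depends on [3:k]
#5=j depends on [2:m]
#6=k depends on [4:k]
#7=j depends on [5:j]
sources: [0:k, 1:m]
N(rest) = Σ N(rest − s) over sources s of rest; N(one piece) = 1:
  size 1 → [6]=1  [7]=1
  size 2 → [4,6]=1  [5,7]=1  [6,7]=2
  size 3 → [2,5,7]=1  [3,4,6]=1  [4,6,7]=3  [5,6,7]=3
  size 4 → [0,3,4,6]=1  [1,2,5,7]=1  [2,5,6,7]=4  [3,4,6,7]=4  [4,5,6,7]=6
  size 5 → [0,3,4,6,7]=5  [1,2,5,6,7]=5  [2,4,5,6,7]=10  [3,4,5,6,7]=10
  size 6 → [0,3,4,5,6,7]=15  [1,2,4,5,6,7]=15  [2,3,4,5,6,7]=20
  first=0(k) contributes 35
  first=1(m) contributes 35
|[w]| = 70

70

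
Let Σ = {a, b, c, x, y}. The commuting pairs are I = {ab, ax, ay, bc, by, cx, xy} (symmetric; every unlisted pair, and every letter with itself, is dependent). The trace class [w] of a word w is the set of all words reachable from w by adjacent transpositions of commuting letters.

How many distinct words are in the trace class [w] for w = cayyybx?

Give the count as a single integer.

84

drop 0:c onto floor
drop 1:a onto {0:c}
drop 2:y onto {0:c}
drop 3:y onto {2:y}
drop 4:y onto {3:y}
drop 5:b onto floor
drop 6:x onto {5:b}
ground layer = {0:c, 5:b}
drop-orders for the pieces not yet dropped (sum over which currently-grounded one goes next):
  1 to go: {1} 1  {4} 1  {6} 1
  2 to go: {1,4} 2  {1,6} 2  {3,4} 1  {4,6} 2  {5,6} 1
  3 to go: {1,3,4} 3  {1,4,6} 6  {1,5,6} 3  {2,3,4} 1  {3,4,6} 3  {4,5,6} 3
  4 to go: {1,2,3,4} 4  {1,3,4,6} 12  {1,4,5,6} 12  {2,3,4,6} 4  {3,4,5,6} 6
  5 to go: {0,1,2,3,4} 4  {1,2,3,4,6} 20  {1,3,4,5,6} 30  {2,3,4,5,6} 10
  if 0:c drops first: 60 orders
  if 5:b drops first: 24 orders
heap linearizations: 84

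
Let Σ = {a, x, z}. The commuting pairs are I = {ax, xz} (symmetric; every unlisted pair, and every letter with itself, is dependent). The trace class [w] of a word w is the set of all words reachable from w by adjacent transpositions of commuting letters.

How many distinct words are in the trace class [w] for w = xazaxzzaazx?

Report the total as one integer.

drop 0:x onto floor
drop 1:a onto floor
drop 2:z onto {1:a}
drop 3:a onto {2:z}
drop 4:x onto {0:x}
drop 5:z onto {3:a}
drop 6:z onto {5:z}
drop 7:a onto {6:z}
drop 8:a onto {7:a}
drop 9:z onto {8:a}
drop 10:x onto {4:x}
ground layer = {0:x, 1:a}
drop-orders for the pieces not yet dropped (sum over which currently-grounded one goes next):
  1 to go: {9} 1  {10} 1
  2 to go: {4,10} 1  {8,9} 1  {9,10} 2
  3 to go: {0,4,10} 1  {4,9,10} 3  {7,8,9} 1  {8,9,10} 3
  4 to go: {0,4,9,10} 4  {4,8,9,10} 6  {6,7,8,9} 1  {7,8,9,10} 4
  5 to go: {0,4,8,9,10} 10  {4,7,8,9,10} 10  {5,6,7,8,9} 1  {6,7,8,9,10} 5
  6 to go: {0,4,7,8,9,10} 20  {3,5,6,7,8,9} 1  {4,6,7,8,9,10} 15  {5,6,7,8,9,10} 6
  7 to go: {0,4,6,7,8,9,10} 35  {2,3,5,6,7,8,9} 1  {3,5,6,7,8,9,10} 7  {4,5,6,7,8,9,10} 21
  8 to go: {0,4,5,6,7,8,9,10} 56  {1,2,3,5,6,7,8,9} 1  {2,3,5,6,7,8,9,10} 8  {3,4,5,6,7,8,9,10} 28
  9 to go: {0,3,4,5,6,7,8,9,10} 84  {1,2,3,5,6,7,8,9,10} 9  {2,3,4,5,6,7,8,9,10} 36
  if 0:x drops first: 45 orders
  if 1:a drops first: 120 orders
heap linearizations: 165

165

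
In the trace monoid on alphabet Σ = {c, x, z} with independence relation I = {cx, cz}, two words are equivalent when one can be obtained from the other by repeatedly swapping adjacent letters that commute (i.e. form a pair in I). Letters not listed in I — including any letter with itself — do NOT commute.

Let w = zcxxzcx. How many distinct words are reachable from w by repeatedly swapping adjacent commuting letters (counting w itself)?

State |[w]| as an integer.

21

#0=z has no predecessor
#1=c has no predecessor
#2=x depends on [0:z]
#3=x depends on [2:x]
#4=z depends on [3:x]
#5=c depends on [1:c]
#6=x depends on [4:z]
sources: [0:z, 1:c]
N(rest) = Σ N(rest − s) over sources s of rest; N(one piece) = 1:
  size 1 → [5]=1  [6]=1
  size 2 → [1,5]=1  [4,6]=1  [5,6]=2
  size 3 → [1,5,6]=3  [3,4,6]=1  [4,5,6]=3
  size 4 → [1,4,5,6]=6  [2,3,4,6]=1  [3,4,5,6]=4
  size 5 → [0,2,3,4,6]=1  [1,3,4,5,6]=10  [2,3,4,5,6]=5
  first=0(z) contributes 15
  first=1(c) contributes 6
|[w]| = 21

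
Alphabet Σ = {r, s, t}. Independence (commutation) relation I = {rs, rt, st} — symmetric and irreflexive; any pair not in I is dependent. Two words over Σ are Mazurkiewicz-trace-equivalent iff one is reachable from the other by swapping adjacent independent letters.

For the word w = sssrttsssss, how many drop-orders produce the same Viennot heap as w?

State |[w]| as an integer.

495

drop 0:s onto floor
drop 1:s onto {0:s}
drop 2:s onto {1:s}
drop 3:r onto floor
drop 4:t onto floor
drop 5:t onto {4:t}
drop 6:s onto {2:s}
drop 7:s onto {6:s}
drop 8:s onto {7:s}
drop 9:s onto {8:s}
drop 10:s onto {9:s}
ground layer = {0:s, 3:r, 4:t}
drop-orders for the pieces not yet dropped (sum over which currently-grounded one goes next):
  1 to go: {3} 1  {5} 1  {10} 1
  2 to go: {3,5} 2  {3,10} 2  {4,5} 1  {5,10} 2  {9,10} 1
  3 to go: {3,4,5} 3  {3,5,10} 6  {3,9,10} 3  {4,5,10} 3  {5,9,10} 3  {8,9,10} 1
  4 to go: {3,4,5,10} 12  {3,5,9,10} 12  {3,8,9,10} 4  {4,5,9,10} 6  {5,8,9,10} 4  {7,8,9,10} 1
  5 to go: {3,4,5,9,10} 30  {3,5,8,9,10} 20  {3,7,8,9,10} 5  {4,5,8,9,10} 10  {5,7,8,9,10} 5  {6,7,8,9,10} 1
  6 to go: {2,6,7,8,9,10} 1  {3,4,5,8,9,10} 60  {3,5,7,8,9,10} 30  {3,6,7,8,9,10} 6  {4,5,7,8,9,10} 15  {5,6,7,8,9,10} 6
  7 to go: {1,2,6,7,8,9,10} 1  {2,3,6,7,8,9,10} 7  {2,5,6,7,8,9,10} 7  {3,4,5,7,8,9,10} 105  {3,5,6,7,8,9,10} 42  {4,5,6,7,8,9,10} 21
  8 to go: {0,1,2,6,7,8,9,10} 1  {1,2,3,6,7,8,9,10} 8  {1,2,5,6,7,8,9,10} 8  {2,3,5,6,7,8,9,10} 56  {2,4,5,6,7,8,9,10} 28  {3,4,5,6,7,8,9,10} 168
  9 to go: {0,1,2,3,6,7,8,9,10} 9  {0,1,2,5,6,7,8,9,10} 9  {1,2,3,5,6,7,8,9,10} 72  {1,2,4,5,6,7,8,9,10} 36  {2,3,4,5,6,7,8,9,10} 252
  if 0:s drops first: 360 orders
  if 3:r drops first: 45 orders
  if 4:t drops first: 90 orders
heap linearizations: 495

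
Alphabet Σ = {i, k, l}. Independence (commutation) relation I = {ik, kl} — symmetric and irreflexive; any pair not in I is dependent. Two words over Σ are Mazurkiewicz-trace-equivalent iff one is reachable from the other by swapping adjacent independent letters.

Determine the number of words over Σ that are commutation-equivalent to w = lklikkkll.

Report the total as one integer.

0(l) covers ∅
1(k) covers ∅
2(l) covers 0:l
3(i) covers 2:l
4(k) covers 1:k
5(k) covers 4:k
6(k) covers 5:k
7(l) covers 3:i
8(l) covers 7:l
floor of heap: 0:l, 1:k
completions by unplaced set U, small U first (add the entries for U minus each lowest piece of U):
  |U|=1: {6}:1  {8}:1
  |U|=2: {5,6}:1  {6,8}:2  {7,8}:1
  |U|=3: {3,7,8}:1  {4,5,6}:1  {5,6,8}:3  {6,7,8}:3
  |U|=4: {1,4,5,6}:1  {2,3,7,8}:1  {3,6,7,8}:4  {4,5,6,8}:4  {5,6,7,8}:6
  |U|=5: {0,2,3,7,8}:1  {1,4,5,6,8}:5  {2,3,6,7,8}:5  {3,5,6,7,8}:10  {4,5,6,7,8}:10
  |U|=6: {0,2,3,6,7,8}:6  {1,4,5,6,7,8}:15  {2,3,5,6,7,8}:15  {3,4,5,6,7,8}:20
  |U|=7: {0,2,3,5,6,7,8}:21  {1,3,4,5,6,7,8}:35  {2,3,4,5,6,7,8}:35
  start at 0(l): 70
  start at 1(k): 56
sum over floor = 126

126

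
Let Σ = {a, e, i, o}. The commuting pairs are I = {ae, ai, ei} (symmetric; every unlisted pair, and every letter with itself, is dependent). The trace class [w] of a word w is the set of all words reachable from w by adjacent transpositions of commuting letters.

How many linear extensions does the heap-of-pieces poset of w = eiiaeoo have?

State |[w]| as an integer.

30

0(e) covers ∅
1(i) covers ∅
2(i) covers 1:i
3(a) covers ∅
4(e) covers 0:e
5(o) covers 2:i, 3:a, 4:e
6(o) covers 5:o
floor of heap: 0:e, 1:i, 3:a
completions by unplaced set U, small U first (add the entries for U minus each lowest piece of U):
  |U|=1: {6}:1
  |U|=2: {5,6}:1
  |U|=3: {2,5,6}:1  {3,5,6}:1  {4,5,6}:1
  |U|=4: {0,4,5,6}:1  {1,2,5,6}:1  {2,3,5,6}:2  {2,4,5,6}:2  {3,4,5,6}:2
  |U|=5: {0,2,4,5,6}:3  {0,3,4,5,6}:3  {1,2,3,5,6}:3  {1,2,4,5,6}:3  {2,3,4,5,6}:6
  start at 0(e): 12
  start at 1(i): 12
  start at 3(a): 6
sum over floor = 30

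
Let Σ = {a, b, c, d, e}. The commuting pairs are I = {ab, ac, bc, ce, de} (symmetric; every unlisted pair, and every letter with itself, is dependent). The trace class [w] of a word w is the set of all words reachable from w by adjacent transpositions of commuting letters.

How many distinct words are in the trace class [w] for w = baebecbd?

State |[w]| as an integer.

#0=b has no predecessor
#1=a has no predecessor
#2=e depends on [0:b, 1:a]
#3=b depends on [2:e]
#4=e depends on [3:b]
#5=c has no predecessor
#6=b depends on [4:e]
#7=d depends on [5:c, 6:b]
sources: [0:b, 1:a, 5:c]
N(rest) = Σ N(rest − s) over sources s of rest; N(one piece) = 1:
  size 1 → [7]=1
  size 2 → [5,7]=1  [6,7]=1
  size 3 → [4,6,7]=1  [5,6,7]=2
  size 4 → [3,4,6,7]=1  [4,5,6,7]=3
  size 5 → [2,3,4,6,7]=1  [3,4,5,6,7]=4
  size 6 → [0,2,3,4,6,7]=1  [1,2,3,4,6,7]=1  [2,3,4,5,6,7]=5
  first=0(b) contributes 6
  first=1(a) contributes 6
  first=5(c) contributes 2
|[w]| = 14

14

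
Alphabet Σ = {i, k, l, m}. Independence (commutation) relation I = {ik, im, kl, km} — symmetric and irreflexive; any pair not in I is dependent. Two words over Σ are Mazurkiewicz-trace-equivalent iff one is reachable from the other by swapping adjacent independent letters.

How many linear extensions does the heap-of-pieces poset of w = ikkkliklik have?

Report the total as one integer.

0(i) covers ∅
1(k) covers ∅
2(k) covers 1:k
3(k) covers 2:k
4(l) covers 0:i
5(i) covers 4:l
6(k) covers 3:k
7(l) covers 5:i
8(i) covers 7:l
9(k) covers 6:k
floor of heap: 0:i, 1:k
completions by unplaced set U, small U first (add the entries for U minus each lowest piece of U):
  |U|=1: {8}:1  {9}:1
  |U|=2: {6,9}:1  {7,8}:1  {8,9}:2
  |U|=3: {3,6,9}:1  {5,7,8}:1  {6,8,9}:3  {7,8,9}:3
  |U|=4: {2,3,6,9}:1  {3,6,8,9}:4  {4,5,7,8}:1  {5,7,8,9}:4  {6,7,8,9}:6
  |U|=5: {0,4,5,7,8}:1  {1,2,3,6,9}:1  {2,3,6,8,9}:5  {3,6,7,8,9}:10  {4,5,7,8,9}:5  {5,6,7,8,9}:10
  |U|=6: {0,4,5,7,8,9}:6  {1,2,3,6,8,9}:6  {2,3,6,7,8,9}:15  {3,5,6,7,8,9}:20  {4,5,6,7,8,9}:15
  |U|=7: {0,4,5,6,7,8,9}:21  {1,2,3,6,7,8,9}:21  {2,3,5,6,7,8,9}:35  {3,4,5,6,7,8,9}:35
  |U|=8: {0,3,4,5,6,7,8,9}:56  {1,2,3,5,6,7,8,9}:56  {2,3,4,5,6,7,8,9}:70
  start at 0(i): 126
  start at 1(k): 126
sum over floor = 252

252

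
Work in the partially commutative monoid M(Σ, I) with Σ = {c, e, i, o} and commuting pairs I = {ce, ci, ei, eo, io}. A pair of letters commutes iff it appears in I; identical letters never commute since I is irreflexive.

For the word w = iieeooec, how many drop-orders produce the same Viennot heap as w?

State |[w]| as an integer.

560

piece 0:i — minimal
piece 1:i rests on {0:i}
piece 2:e — minimal
piece 3:e rests on {2:e}
piece 4:o — minimal
piece 5:o rests on {4:o}
piece 6:e rests on {3:e}
piece 7:c rests on {5:o}
minimal pieces: {0:i, 2:e, 4:o}
ways to finish when only these pieces remain (= sum over removing one remaining piece with nothing left below it):
  1 left: {1}→1  {6}→1  {7}→1
  2 left: {0,1}→1  {1,6}→2  {1,7}→2  {3,6}→1  {5,7}→1  {6,7}→2
  3 left: {0,1,6}→3  {0,1,7}→3  {1,3,6}→3  {1,5,7}→3  {1,6,7}→6  {2,3,6}→1  {3,6,7}→3  {4,5,7}→1  {5,6,7}→3
  4 left: {0,1,3,6}→6  {0,1,5,7}→6  {0,1,6,7}→12  {1,2,3,6}→4  {1,3,6,7}→12  {1,4,5,7}→4  {1,5,6,7}→12  {2,3,6,7}→4  {3,5,6,7}→6  {4,5,6,7}→4
  5 left: {0,1,2,3,6}→10  {0,1,3,6,7}→30  {0,1,4,5,7}→10  {0,1,5,6,7}→30  {1,2,3,6,7}→20  {1,3,5,6,7}→30  {1,4,5,6,7}→20  {2,3,5,6,7}→10  {3,4,5,6,7}→10
  6 left: {0,1,2,3,6,7}→60  {0,1,3,5,6,7}→90  {0,1,4,5,6,7}→60  {1,2,3,5,6,7}→60  {1,3,4,5,6,7}→60  {2,3,4,5,6,7}→20
  placing 0:i first → 140 extensions
  placing 2:e first → 210 extensions
  placing 4:o first → 210 extensions
total linear extensions = 560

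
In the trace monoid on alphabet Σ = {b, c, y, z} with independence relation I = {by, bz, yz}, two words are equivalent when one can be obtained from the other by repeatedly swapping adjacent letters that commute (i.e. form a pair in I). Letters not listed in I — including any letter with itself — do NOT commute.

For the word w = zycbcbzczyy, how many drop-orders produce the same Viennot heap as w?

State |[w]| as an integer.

12

0(z) covers ∅
1(y) covers ∅
2(c) covers 0:z, 1:y
3(b) covers 2:c
4(c) covers 3:b
5(b) covers 4:c
6(z) covers 4:c
7(c) covers 5:b, 6:z
8(z) covers 7:c
9(y) covers 7:c
10(y) covers 9:y
floor of heap: 0:z, 1:y
completions by unplaced set U, small U first (add the entries for U minus each lowest piece of U):
  |U|=1: {8}:1  {10}:1
  |U|=2: {8,10}:2  {9,10}:1
  |U|=3: {8,9,10}:3
  |U|=4: {7,8,9,10}:3
  |U|=5: {5,7,8,9,10}:3  {6,7,8,9,10}:3
  |U|=6: {5,6,7,8,9,10}:6
  |U|=7: {4,5,6,7,8,9,10}:6
  |U|=8: {3,4,5,6,7,8,9,10}:6
  |U|=9: {2,3,4,5,6,7,8,9,10}:6
  start at 0(z): 6
  start at 1(y): 6
sum over floor = 12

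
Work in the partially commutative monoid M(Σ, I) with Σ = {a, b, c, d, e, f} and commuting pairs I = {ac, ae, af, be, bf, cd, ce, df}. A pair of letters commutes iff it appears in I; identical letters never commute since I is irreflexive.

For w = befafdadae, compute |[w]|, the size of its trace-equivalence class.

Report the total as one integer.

110

drop 0:b onto floor
drop 1:e onto floor
drop 2:f onto {1:e}
drop 3:a onto {0:b}
drop 4:f onto {2:f}
drop 5:d onto {1:e, 3:a}
drop 6:a onto {5:d}
drop 7:d onto {6:a}
drop 8:a onto {7:d}
drop 9:e onto {4:f, 7:d}
ground layer = {0:b, 1:e}
drop-orders for the pieces not yet dropped (sum over which currently-grounded one goes next):
  1 to go: {8} 1  {9} 1
  2 to go: {4,9} 1  {8,9} 2
  3 to go: {2,4,9} 1  {4,8,9} 3  {7,8,9} 2
  4 to go: {2,4,8,9} 4  {4,7,8,9} 5  {6,7,8,9} 2
  5 to go: {2,4,7,8,9} 9  {4,6,7,8,9} 7  {5,6,7,8,9} 2
  6 to go: {2,4,6,7,8,9} 16  {3,5,6,7,8,9} 2  {4,5,6,7,8,9} 9
  7 to go: {0,3,5,6,7,8,9} 2  {2,4,5,6,7,8,9} 25  {3,4,5,6,7,8,9} 11
  8 to go: {0,3,4,5,6,7,8,9} 13  {1,2,4,5,6,7,8,9} 25  {2,3,4,5,6,7,8,9} 36
  if 0:b drops first: 61 orders
  if 1:e drops first: 49 orders
heap linearizations: 110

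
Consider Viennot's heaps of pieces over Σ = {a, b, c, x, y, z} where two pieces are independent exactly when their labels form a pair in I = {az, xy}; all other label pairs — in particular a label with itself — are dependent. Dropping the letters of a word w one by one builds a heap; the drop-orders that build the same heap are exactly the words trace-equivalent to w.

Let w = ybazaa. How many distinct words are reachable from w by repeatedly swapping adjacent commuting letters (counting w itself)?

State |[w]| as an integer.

#0=y has no predecessor
#1=b depends on [0:y]
#2=a depends on [1:b]
#3=z depends on [1:b]
#4=a depends on [2:a]
#5=a depends on [4:a]
sources: [0:y]
N(rest) = Σ N(rest − s) over sources s of rest; N(one piece) = 1:
  size 1 → [3]=1  [5]=1
  size 2 → [3,5]=2  [4,5]=1
  size 3 → [2,4,5]=1  [3,4,5]=3
  size 4 → [2,3,4,5]=4
  first=0(y) contributes 4

4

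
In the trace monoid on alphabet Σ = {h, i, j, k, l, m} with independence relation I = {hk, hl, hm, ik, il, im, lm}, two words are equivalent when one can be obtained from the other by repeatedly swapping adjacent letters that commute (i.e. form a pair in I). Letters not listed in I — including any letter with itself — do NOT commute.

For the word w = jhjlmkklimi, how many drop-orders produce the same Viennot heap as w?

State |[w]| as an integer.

#0=j has no predecessor
#1=h depends on [0:j]
#2=j depends on [1:h]
#3=l depends on [2:j]
#4=m depends on [2:j]
#5=k depends on [3:l, 4:m]
#6=k depends on [5:k]
#7=l depends on [6:k]
#8=i depends on [2:j]
#9=m depends on [6:k]
#10=i depends on [8:i]
sources: [0:j]
N(rest) = Σ N(rest − s) over sources s of rest; N(one piece) = 1:
  size 1 → [7]=1  [9]=1  [10]=1
  size 2 → [7,9]=2  [7,10]=2  [8,10]=1  [9,10]=2
  size 3 → [6,7,9]=2  [7,8,10]=3  [7,9,10]=6  [8,9,10]=3
  size 4 → [5,6,7,9]=2  [6,7,9,10]=8  [7,8,9,10]=12
  size 5 → [3,5,6,7,9]=2  [4,5,6,7,9]=2  [5,6,7,9,10]=10  [6,7,8,9,10]=20
  size 6 → [3,4,5,6,7,9]=4  [3,5,6,7,9,10]=12  [4,5,6,7,9,10]=12  [5,6,7,8,9,10]=30
  size 7 → [3,4,5,6,7,9,10]=28  [3,5,6,7,8,9,10]=42  [4,5,6,7,8,9,10]=42
  size 8 → [3,4,5,6,7,8,9,10]=112
  size 9 → [2,3,4,5,6,7,8,9,10]=112
  first=0(j) contributes 112

112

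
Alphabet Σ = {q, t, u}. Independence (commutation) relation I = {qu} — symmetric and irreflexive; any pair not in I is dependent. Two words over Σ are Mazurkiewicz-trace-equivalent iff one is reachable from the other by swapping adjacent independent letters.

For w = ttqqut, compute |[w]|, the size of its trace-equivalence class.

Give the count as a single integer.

piece 0:t — minimal
piece 1:t rests on {0:t}
piece 2:q rests on {1:t}
piece 3:q rests on {2:q}
piece 4:u rests on {1:t}
piece 5:t rests on {3:q, 4:u}
minimal pieces: {0:t}
ways to finish when only these pieces remain (= sum over removing one remaining piece with nothing left below it):
  1 left: {5}→1
  2 left: {3,5}→1  {4,5}→1
  3 left: {2,3,5}→1  {3,4,5}→2
  4 left: {2,3,4,5}→3
  placing 0:t first → 3 extensions

3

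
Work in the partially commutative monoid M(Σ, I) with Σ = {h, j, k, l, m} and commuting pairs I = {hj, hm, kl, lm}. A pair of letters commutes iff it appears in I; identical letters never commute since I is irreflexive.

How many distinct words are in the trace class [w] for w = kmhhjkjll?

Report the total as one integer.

6

drop 0:k onto floor
drop 1:m onto {0:k}
drop 2:h onto {0:k}
drop 3:h onto {2:h}
drop 4:j onto {1:m}
drop 5:k onto {3:h, 4:j}
drop 6:j onto {5:k}
drop 7:l onto {6:j}
drop 8:l onto {7:l}
ground layer = {0:k}
drop-orders for the pieces not yet dropped (sum over which currently-grounded one goes next):
  1 to go: {8} 1
  2 to go: {7,8} 1
  3 to go: {6,7,8} 1
  4 to go: {5,6,7,8} 1
  5 to go: {3,5,6,7,8} 1  {4,5,6,7,8} 1
  6 to go: {1,4,5,6,7,8} 1  {2,3,5,6,7,8} 1  {3,4,5,6,7,8} 2
  7 to go: {1,3,4,5,6,7,8} 3  {2,3,4,5,6,7,8} 3
  if 0:k drops first: 6 orders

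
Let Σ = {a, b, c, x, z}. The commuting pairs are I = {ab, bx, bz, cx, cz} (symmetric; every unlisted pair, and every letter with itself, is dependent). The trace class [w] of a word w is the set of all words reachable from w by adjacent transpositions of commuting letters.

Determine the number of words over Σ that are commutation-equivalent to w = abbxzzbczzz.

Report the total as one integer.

drop 0:a onto floor
drop 1:b onto floor
drop 2:b onto {1:b}
drop 3:x onto {0:a}
drop 4:z onto {3:x}
drop 5:z onto {4:z}
drop 6:b onto {2:b}
drop 7:c onto {0:a, 6:b}
drop 8:z onto {5:z}
drop 9:z onto {8:z}
drop 10:z onto {9:z}
ground layer = {0:a, 1:b}
drop-orders for the pieces not yet dropped (sum over which currently-grounded one goes next):
  1 to go: {7} 1  {10} 1
  2 to go: {6,7} 1  {7,10} 2  {9,10} 1
  3 to go: {2,6,7} 1  {6,7,10} 3  {7,9,10} 3  {8,9,10} 1
  4 to go: {1,2,6,7} 1  {2,6,7,10} 4  {5,8,9,10} 1  {6,7,9,10} 6  {7,8,9,10} 4
  5 to go: {1,2,6,7,10} 5  {2,6,7,9,10} 10  {4,5,8,9,10} 1  {5,7,8,9,10} 5  {6,7,8,9,10} 10
  6 to go: {1,2,6,7,9,10} 15  {2,6,7,8,9,10} 20  {3,4,5,8,9,10} 1  {4,5,7,8,9,10} 6  {5,6,7,8,9,10} 15
  7 to go: {1,2,6,7,8,9,10} 35  {2,5,6,7,8,9,10} 35  {3,4,5,7,8,9,10} 7  {4,5,6,7,8,9,10} 21
  8 to go: {0,3,4,5,7,8,9,10} 7  {1,2,5,6,7,8,9,10} 70  {2,4,5,6,7,8,9,10} 56  {3,4,5,6,7,8,9,10} 28
  9 to go: {0,3,4,5,6,7,8,9,10} 35  {1,2,4,5,6,7,8,9,10} 126  {2,3,4,5,6,7,8,9,10} 84
  if 0:a drops first: 210 orders
  if 1:b drops first: 119 orders
heap linearizations: 329

329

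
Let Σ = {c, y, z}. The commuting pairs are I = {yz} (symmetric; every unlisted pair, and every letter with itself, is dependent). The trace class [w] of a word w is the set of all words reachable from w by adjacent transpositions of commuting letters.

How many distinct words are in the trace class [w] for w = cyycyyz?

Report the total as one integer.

3

#0=c has no predecessor
#1=y depends on [0:c]
#2=y depends on [1:y]
#3=c depends on [2:y]
#4=y depends on [3:c]
#5=y depends on [4:y]
#6=z depends on [3:c]
sources: [0:c]
N(rest) = Σ N(rest − s) over sources s of rest; N(one piece) = 1:
  size 1 → [5]=1  [6]=1
  size 2 → [4,5]=1  [5,6]=2
  size 3 → [4,5,6]=3
  size 4 → [3,4,5,6]=3
  size 5 → [2,3,4,5,6]=3
  first=0(c) contributes 3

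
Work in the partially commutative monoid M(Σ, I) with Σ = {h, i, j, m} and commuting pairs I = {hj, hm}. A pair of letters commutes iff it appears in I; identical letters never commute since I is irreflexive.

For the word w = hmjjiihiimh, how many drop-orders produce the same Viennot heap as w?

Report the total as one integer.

piece 0:h — minimal
piece 1:m — minimal
piece 2:j rests on {1:m}
piece 3:j rests on {2:j}
piece 4:i rests on {0:h, 3:j}
piece 5:i rests on {4:i}
piece 6:h rests on {5:i}
piece 7:i rests on {6:h}
piece 8:i rests on {7:i}
piece 9:m rests on {8:i}
piece 10:h rests on {8:i}
minimal pieces: {0:h, 1:m}
ways to finish when only these pieces remain (= sum over removing one remaining piece with nothing left below it):
  1 left: {9}→1  {10}→1
  2 left: {9,10}→2
  3 left: {8,9,10}→2
  4 left: {7,8,9,10}→2
  5 left: {6,7,8,9,10}→2
  6 left: {5,6,7,8,9,10}→2
  7 left: {4,5,6,7,8,9,10}→2
  8 left: {0,4,5,6,7,8,9,10}→2  {3,4,5,6,7,8,9,10}→2
  9 left: {0,3,4,5,6,7,8,9,10}→4  {2,3,4,5,6,7,8,9,10}→2
  placing 0:h first → 2 extensions
  placing 1:m first → 6 extensions
total linear extensions = 8

8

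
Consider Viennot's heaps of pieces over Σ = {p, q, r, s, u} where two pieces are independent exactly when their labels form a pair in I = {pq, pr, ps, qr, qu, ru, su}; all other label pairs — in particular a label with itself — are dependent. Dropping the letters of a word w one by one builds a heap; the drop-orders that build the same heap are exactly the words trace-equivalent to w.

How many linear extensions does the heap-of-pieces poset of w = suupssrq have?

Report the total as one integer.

drop 0:s onto floor
drop 1:u onto floor
drop 2:u onto {1:u}
drop 3:p onto {2:u}
drop 4:s onto {0:s}
drop 5:s onto {4:s}
drop 6:r onto {5:s}
drop 7:q onto {5:s}
ground layer = {0:s, 1:u}
drop-orders for the pieces not yet dropped (sum over which currently-grounded one goes next):
  1 to go: {3} 1  {6} 1  {7} 1
  2 to go: {2,3} 1  {3,6} 2  {3,7} 2  {6,7} 2
  3 to go: {1,2,3} 1  {2,3,6} 3  {2,3,7} 3  {3,6,7} 6  {5,6,7} 2
  4 to go: {1,2,3,6} 4  {1,2,3,7} 4  {2,3,6,7} 12  {3,5,6,7} 8  {4,5,6,7} 2
  5 to go: {0,4,5,6,7} 2  {1,2,3,6,7} 20  {2,3,5,6,7} 20  {3,4,5,6,7} 10
  6 to go: {0,3,4,5,6,7} 12  {1,2,3,5,6,7} 40  {2,3,4,5,6,7} 30
  if 0:s drops first: 70 orders
  if 1:u drops first: 42 orders
heap linearizations: 112

112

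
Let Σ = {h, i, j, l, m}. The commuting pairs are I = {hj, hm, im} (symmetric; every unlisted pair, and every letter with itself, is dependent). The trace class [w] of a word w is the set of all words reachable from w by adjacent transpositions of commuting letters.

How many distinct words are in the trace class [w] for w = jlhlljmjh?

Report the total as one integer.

4

#0=j has no predecessor
#1=l depends on [0:j]
#2=h depends on [1:l]
#3=l depends on [2:h]
#4=l depends on [3:l]
#5=j depends on [4:l]
#6=m depends on [5:j]
#7=j depends on [6:m]
#8=h depends on [4:l]
sources: [0:j]
N(rest) = Σ N(rest − s) over sources s of rest; N(one piece) = 1:
  size 1 → [7]=1  [8]=1
  size 2 → [6,7]=1  [7,8]=2
  size 3 → [5,6,7]=1  [6,7,8]=3
  size 4 → [5,6,7,8]=4
  size 5 → [4,5,6,7,8]=4
  size 6 → [3,4,5,6,7,8]=4
  size 7 → [2,3,4,5,6,7,8]=4
  first=0(j) contributes 4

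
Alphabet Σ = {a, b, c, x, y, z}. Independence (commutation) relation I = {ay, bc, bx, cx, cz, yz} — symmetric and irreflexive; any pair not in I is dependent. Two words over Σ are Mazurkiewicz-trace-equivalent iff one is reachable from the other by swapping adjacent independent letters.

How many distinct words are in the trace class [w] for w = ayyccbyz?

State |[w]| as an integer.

0(a) covers ∅
1(y) covers ∅
2(y) covers 1:y
3(c) covers 0:a, 2:y
4(c) covers 3:c
5(b) covers 0:a, 2:y
6(y) covers 4:c, 5:b
7(z) covers 5:b
floor of heap: 0:a, 1:y
completions by unplaced set U, small U first (add the entries for U minus each lowest piece of U):
  |U|=1: {6}:1  {7}:1
  |U|=2: {4,6}:1  {6,7}:2
  |U|=3: {3,4,6}:1  {4,6,7}:3  {5,6,7}:2
  |U|=4: {3,4,6,7}:4  {4,5,6,7}:5
  |U|=5: {3,4,5,6,7}:9
  |U|=6: {0,3,4,5,6,7}:9  {2,3,4,5,6,7}:9
  start at 0(a): 9
  start at 1(y): 18
sum over floor = 27

27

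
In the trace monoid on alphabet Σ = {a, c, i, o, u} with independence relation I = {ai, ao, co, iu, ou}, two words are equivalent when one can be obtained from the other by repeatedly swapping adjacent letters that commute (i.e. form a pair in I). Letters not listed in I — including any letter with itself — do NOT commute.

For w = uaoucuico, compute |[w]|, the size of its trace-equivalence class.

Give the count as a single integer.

27

piece 0:u — minimal
piece 1:a rests on {0:u}
piece 2:o — minimal
piece 3:u rests on {1:a}
piece 4:c rests on {3:u}
piece 5:u rests on {4:c}
piece 6:i rests on {2:o, 4:c}
piece 7:c rests on {5:u, 6:i}
piece 8:o rests on {6:i}
minimal pieces: {0:u, 2:o}
ways to finish when only these pieces remain (= sum over removing one remaining piece with nothing left below it):
  1 left: {7}→1  {8}→1
  2 left: {5,7}→1  {7,8}→2
  3 left: {5,7,8}→3  {6,7,8}→2
  4 left: {2,6,7,8}→2  {5,6,7,8}→5
  5 left: {2,5,6,7,8}→7  {4,5,6,7,8}→5
  6 left: {2,4,5,6,7,8}→12  {3,4,5,6,7,8}→5
  7 left: {1,3,4,5,6,7,8}→5  {2,3,4,5,6,7,8}→17
  placing 0:u first → 22 extensions
  placing 2:o first → 5 extensions
total linear extensions = 27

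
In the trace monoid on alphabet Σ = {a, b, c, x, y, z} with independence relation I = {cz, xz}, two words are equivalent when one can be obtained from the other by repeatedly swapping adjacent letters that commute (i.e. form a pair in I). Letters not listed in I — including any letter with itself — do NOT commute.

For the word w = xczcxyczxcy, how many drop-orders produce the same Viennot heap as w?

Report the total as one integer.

20

piece 0:x — minimal
piece 1:c rests on {0:x}
piece 2:z — minimal
piece 3:c rests on {1:c}
piece 4:x rests on {3:c}
piece 5:y rests on {2:z, 4:x}
piece 6:c rests on {5:y}
piece 7:z rests on {5:y}
piece 8:x rests on {6:c}
piece 9:c rests on {8:x}
piece 10:y rests on {7:z, 9:c}
minimal pieces: {0:x, 2:z}
ways to finish when only these pieces remain (= sum over removing one remaining piece with nothing left below it):
  1 left: {10}→1
  2 left: {7,10}→1  {9,10}→1
  3 left: {7,9,10}→2  {8,9,10}→1
  4 left: {6,8,9,10}→1  {7,8,9,10}→3
  5 left: {6,7,8,9,10}→4
  6 left: {5,6,7,8,9,10}→4
  7 left: {2,5,6,7,8,9,10}→4  {4,5,6,7,8,9,10}→4
  8 left: {2,4,5,6,7,8,9,10}→8  {3,4,5,6,7,8,9,10}→4
  9 left: {1,3,4,5,6,7,8,9,10}→4  {2,3,4,5,6,7,8,9,10}→12
  placing 0:x first → 16 extensions
  placing 2:z first → 4 extensions
total linear extensions = 20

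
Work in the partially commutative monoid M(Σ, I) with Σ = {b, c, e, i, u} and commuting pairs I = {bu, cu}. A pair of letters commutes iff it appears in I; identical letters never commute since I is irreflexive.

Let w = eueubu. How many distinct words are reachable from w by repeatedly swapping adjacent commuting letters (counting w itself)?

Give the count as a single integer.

3

piece 0:e — minimal
piece 1:u rests on {0:e}
piece 2:e rests on {1:u}
piece 3:u rests on {2:e}
piece 4:b rests on {2:e}
piece 5:u rests on {3:u}
minimal pieces: {0:e}
ways to finish when only these pieces remain (= sum over removing one remaining piece with nothing left below it):
  1 left: {4}→1  {5}→1
  2 left: {3,5}→1  {4,5}→2
  3 left: {3,4,5}→3
  4 left: {2,3,4,5}→3
  placing 0:e first → 3 extensions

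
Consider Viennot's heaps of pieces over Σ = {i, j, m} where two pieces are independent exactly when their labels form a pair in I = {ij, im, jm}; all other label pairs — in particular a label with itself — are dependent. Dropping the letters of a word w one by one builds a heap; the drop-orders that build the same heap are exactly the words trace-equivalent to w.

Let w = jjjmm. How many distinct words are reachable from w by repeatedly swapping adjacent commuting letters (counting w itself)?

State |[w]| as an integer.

10

piece 0:j — minimal
piece 1:j rests on {0:j}
piece 2:j rests on {1:j}
piece 3:m — minimal
piece 4:m rests on {3:m}
minimal pieces: {0:j, 3:m}
ways to finish when only these pieces remain (= sum over removing one remaining piece with nothing left below it):
  1 left: {2}→1  {4}→1
  2 left: {1,2}→1  {2,4}→2  {3,4}→1
  3 left: {0,1,2}→1  {1,2,4}→3  {2,3,4}→3
  placing 0:j first → 6 extensions
  placing 3:m first → 4 extensions
total linear extensions = 10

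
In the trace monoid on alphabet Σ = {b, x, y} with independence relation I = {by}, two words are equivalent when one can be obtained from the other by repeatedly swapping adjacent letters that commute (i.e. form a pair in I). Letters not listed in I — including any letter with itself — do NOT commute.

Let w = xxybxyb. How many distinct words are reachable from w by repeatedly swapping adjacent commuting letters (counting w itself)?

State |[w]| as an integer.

4

piece 0:x — minimal
piece 1:x rests on {0:x}
piece 2:y rests on {1:x}
piece 3:b rests on {1:x}
piece 4:x rests on {2:y, 3:b}
piece 5:y rests on {4:x}
piece 6:b rests on {4:x}
minimal pieces: {0:x}
ways to finish when only these pieces remain (= sum over removing one remaining piece with nothing left below it):
  1 left: {5}→1  {6}→1
  2 left: {5,6}→2
  3 left: {4,5,6}→2
  4 left: {2,4,5,6}→2  {3,4,5,6}→2
  5 left: {2,3,4,5,6}→4
  placing 0:x first → 4 extensions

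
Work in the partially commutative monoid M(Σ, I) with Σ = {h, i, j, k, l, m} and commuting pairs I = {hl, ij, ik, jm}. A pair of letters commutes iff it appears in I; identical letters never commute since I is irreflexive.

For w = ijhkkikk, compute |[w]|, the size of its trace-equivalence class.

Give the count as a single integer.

10

#0=i has no predecessor
#1=j has no predecessor
#2=h depends on [0:i, 1:j]
#3=k depends on [2:h]
#4=k depends on [3:k]
#5=i depends on [2:h]
#6=k depends on [4:k]
#7=k depends on [6:k]
sources: [0:i, 1:j]
N(rest) = Σ N(rest − s) over sources s of rest; N(one piece) = 1:
  size 1 → [5]=1  [7]=1
  size 2 → [5,7]=2  [6,7]=1
  size 3 → [4,6,7]=1  [5,6,7]=3
  size 4 → [3,4,6,7]=1  [4,5,6,7]=4
  size 5 → [3,4,5,6,7]=5
  size 6 → [2,3,4,5,6,7]=5
  first=0(i) contributes 5
  first=1(j) contributes 5
|[w]| = 10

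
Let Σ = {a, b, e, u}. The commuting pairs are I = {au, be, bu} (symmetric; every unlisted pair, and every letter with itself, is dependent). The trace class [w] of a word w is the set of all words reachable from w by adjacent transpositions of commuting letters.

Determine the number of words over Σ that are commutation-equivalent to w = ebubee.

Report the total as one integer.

#0=e has no predecessor
#1=b has no predecessor
#2=u depends on [0:e]
#3=b depends on [1:b]
#4=e depends on [2:u]
#5=e depends on [4:e]
sources: [0:e, 1:b]
N(rest) = Σ N(rest − s) over sources s of rest; N(one piece) = 1:
  size 1 → [3]=1  [5]=1
  size 2 → [1,3]=1  [3,5]=2  [4,5]=1
  size 3 → [1,3,5]=3  [2,4,5]=1  [3,4,5]=3
  size 4 → [0,2,4,5]=1  [1,3,4,5]=6  [2,3,4,5]=4
  first=0(e) contributes 10
  first=1(b) contributes 5
|[w]| = 15

15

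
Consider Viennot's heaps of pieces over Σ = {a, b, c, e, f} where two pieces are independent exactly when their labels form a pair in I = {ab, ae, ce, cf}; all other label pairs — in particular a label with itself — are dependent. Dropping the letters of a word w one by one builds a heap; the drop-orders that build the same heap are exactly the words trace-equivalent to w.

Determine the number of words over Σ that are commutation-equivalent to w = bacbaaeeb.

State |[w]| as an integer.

drop 0:b onto floor
drop 1:a onto floor
drop 2:c onto {0:b, 1:a}
drop 3:b onto {2:c}
drop 4:a onto {2:c}
drop 5:a onto {4:a}
drop 6:e onto {3:b}
drop 7:e onto {6:e}
drop 8:b onto {7:e}
ground layer = {0:b, 1:a}
drop-orders for the pieces not yet dropped (sum over which currently-grounded one goes next):
  1 to go: {5} 1  {8} 1
  2 to go: {4,5} 1  {5,8} 2  {7,8} 1
  3 to go: {4,5,8} 3  {5,7,8} 3  {6,7,8} 1
  4 to go: {3,6,7,8} 1  {4,5,7,8} 6  {5,6,7,8} 4
  5 to go: {3,5,6,7,8} 5  {4,5,6,7,8} 10
  6 to go: {3,4,5,6,7,8} 15
  7 to go: {2,3,4,5,6,7,8} 15
  if 0:b drops first: 15 orders
  if 1:a drops first: 15 orders
heap linearizations: 30

30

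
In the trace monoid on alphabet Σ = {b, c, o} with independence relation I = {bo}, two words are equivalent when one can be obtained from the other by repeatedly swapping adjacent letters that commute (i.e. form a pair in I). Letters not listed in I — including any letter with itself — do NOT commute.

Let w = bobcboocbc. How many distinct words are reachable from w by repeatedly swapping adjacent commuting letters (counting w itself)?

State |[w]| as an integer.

0(b) covers ∅
1(o) covers ∅
2(b) covers 0:b
3(c) covers 1:o, 2:b
4(b) covers 3:c
5(o) covers 3:c
6(o) covers 5:o
7(c) covers 4:b, 6:o
8(b) covers 7:c
9(c) covers 8:b
floor of heap: 0:b, 1:o
completions by unplaced set U, small U first (add the entries for U minus each lowest piece of U):
  |U|=1: {9}:1
  |U|=2: {8,9}:1
  |U|=3: {7,8,9}:1
  |U|=4: {4,7,8,9}:1  {6,7,8,9}:1
  |U|=5: {4,6,7,8,9}:2  {5,6,7,8,9}:1
  |U|=6: {4,5,6,7,8,9}:3
  |U|=7: {3,4,5,6,7,8,9}:3
  |U|=8: {1,3,4,5,6,7,8,9}:3  {2,3,4,5,6,7,8,9}:3
  start at 0(b): 6
  start at 1(o): 3
sum over floor = 9

9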